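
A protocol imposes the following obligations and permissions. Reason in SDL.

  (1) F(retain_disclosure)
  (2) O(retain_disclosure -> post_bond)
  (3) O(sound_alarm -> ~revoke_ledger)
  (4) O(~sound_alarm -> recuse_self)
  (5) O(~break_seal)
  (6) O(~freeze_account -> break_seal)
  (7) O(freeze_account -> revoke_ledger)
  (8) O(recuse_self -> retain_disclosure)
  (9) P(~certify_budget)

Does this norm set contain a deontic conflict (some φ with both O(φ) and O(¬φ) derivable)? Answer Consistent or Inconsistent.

Premise 1, F(retain_disclosure), is equivalent to O(~retain_disclosure).
The contrapositive of premise 8 (O(recuse_self -> retain_disclosure)) is O(~retain_disclosure -> ~recuse_self), and O(~retain_disclosure) is already established, so O(~recuse_self).
Premise 4 is O(~sound_alarm -> recuse_self); contrapositively O(~recuse_self -> sound_alarm). Since O(~recuse_self) holds, K gives O(sound_alarm).
With premise 3, O(sound_alarm -> ~revoke_ledger), the K-axiom yields O(~revoke_ledger).
The contrapositive of premise 7 (O(freeze_account -> revoke_ledger)) is O(~revoke_ledger -> ~freeze_account), and O(~revoke_ledger) is already established, so O(~freeze_account).
Applying K to premise 6 (O(~freeze_account -> break_seal)) and O(~freeze_account) yields O(break_seal).
Yet premise 5 states O(~break_seal).
We now have both O(break_seal) and O(~break_seal) — break_seal is simultaneously obligatory and forbidden, violating the D-axiom.

Inconsistent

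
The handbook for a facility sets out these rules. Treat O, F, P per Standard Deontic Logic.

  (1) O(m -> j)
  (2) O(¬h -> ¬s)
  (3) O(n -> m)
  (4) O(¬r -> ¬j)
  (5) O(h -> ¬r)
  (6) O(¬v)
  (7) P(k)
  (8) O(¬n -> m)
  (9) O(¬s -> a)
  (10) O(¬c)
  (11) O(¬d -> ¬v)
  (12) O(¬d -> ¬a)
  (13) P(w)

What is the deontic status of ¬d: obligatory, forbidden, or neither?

Premises 8 and 3 cover both cases: O(¬n -> m) and O(n -> m). Since ¬n ∨ n is a tautology, O(m) follows.
With premise 1, O(m -> j), the K-axiom yields O(j).
Premise 4, O(¬r -> ¬j), contraposes to O(j -> r); with O(j) we get O(r).
Premise 5, O(h -> ¬r), contraposes to O(r -> ¬h); with O(r) we get O(¬h).
With premise 2, O(¬h -> ¬s), the K-axiom yields O(¬s).
Applying K to premise 9 (O(¬s -> a)) and O(¬s) yields O(a).
Premise 12 is O(¬d -> ¬a); contrapositively O(a -> d). Since O(a) holds, K gives O(d).
Premises 6, 7, 10, 11, 13 do not contribute to this derivation.
Thus O(d), which is F(¬d): ¬d is forbidden.

Forbidden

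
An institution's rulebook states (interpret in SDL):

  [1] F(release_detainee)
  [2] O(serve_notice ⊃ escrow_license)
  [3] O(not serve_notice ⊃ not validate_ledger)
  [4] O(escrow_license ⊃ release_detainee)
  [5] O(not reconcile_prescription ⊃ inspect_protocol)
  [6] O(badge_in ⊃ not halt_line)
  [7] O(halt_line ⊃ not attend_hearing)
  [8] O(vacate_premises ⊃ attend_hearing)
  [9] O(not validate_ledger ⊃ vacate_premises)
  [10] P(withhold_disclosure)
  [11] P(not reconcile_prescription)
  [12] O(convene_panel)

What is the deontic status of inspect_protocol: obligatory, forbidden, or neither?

Neither

Premise 5 is O(not reconcile_prescription ⊃ inspect_protocol), but O(not reconcile_prescription) is not derivable from the premises (the permission P(not reconcile_prescription) asserts only not O(reconcile_prescription), not O(not reconcile_prescription)), so it does not yield O(inspect_protocol).
No premise or chain of K-axiom applications forces O(inspect_protocol), and none forces O(not inspect_protocol). So inspect_protocol is neither obligatory nor forbidden under these norms.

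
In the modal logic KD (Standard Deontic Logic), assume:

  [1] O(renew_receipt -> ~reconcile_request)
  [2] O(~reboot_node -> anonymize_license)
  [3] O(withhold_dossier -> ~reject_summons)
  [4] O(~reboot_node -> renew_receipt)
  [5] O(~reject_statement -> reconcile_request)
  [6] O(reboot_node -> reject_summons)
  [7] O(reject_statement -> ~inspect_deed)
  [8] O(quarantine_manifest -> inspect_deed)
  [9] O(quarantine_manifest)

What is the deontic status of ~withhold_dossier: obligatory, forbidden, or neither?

Obligatory

Premise 9 states O(quarantine_manifest) outright.
Applying K to premise 8 (O(quarantine_manifest -> inspect_deed)) and O(quarantine_manifest) yields O(inspect_deed).
Premise 7, O(reject_statement -> ~inspect_deed), contraposes to O(inspect_deed -> ~reject_statement); with O(inspect_deed) we get O(~reject_statement).
Applying K to premise 5 (O(~reject_statement -> reconcile_request)) and O(~reject_statement) yields O(reconcile_request).
Premise 1, O(renew_receipt -> ~reconcile_request), contraposes to O(reconcile_request -> ~renew_receipt); with O(reconcile_request) we get O(~renew_receipt).
Premise 4 is O(~reboot_node -> renew_receipt); contrapositively O(~renew_receipt -> reboot_node). Since O(~renew_receipt) holds, K gives O(reboot_node).
With premise 6, O(reboot_node -> reject_summons), the K-axiom yields O(reject_summons).
The contrapositive of premise 3 (O(withhold_dossier -> ~reject_summons)) is O(reject_summons -> ~withhold_dossier), and O(reject_summons) is already established, so O(~withhold_dossier).
Premise 2 does not contribute to this derivation.
Hence ~withhold_dossier is obligatory.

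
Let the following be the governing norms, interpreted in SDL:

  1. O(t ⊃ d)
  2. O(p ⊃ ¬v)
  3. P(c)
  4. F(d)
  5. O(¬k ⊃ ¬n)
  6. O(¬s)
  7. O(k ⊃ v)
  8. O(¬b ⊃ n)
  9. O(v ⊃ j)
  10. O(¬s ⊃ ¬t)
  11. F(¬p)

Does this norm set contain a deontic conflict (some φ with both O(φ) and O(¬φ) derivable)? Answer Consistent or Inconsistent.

Consistent

Premise 1 is O(t ⊃ d), but O(t) is not derivable from the premises, so it does not yield O(d).
So O(d) is not derivable, and the apparent clash with O(¬d) does not arise.
A world satisfying every obligation exists (e.g. b=true, c=false, d=false, j=false, k=false, n=false, p=true, s=false, t=false, v=false); no atom is both obligatory and forbidden, so the set is consistent.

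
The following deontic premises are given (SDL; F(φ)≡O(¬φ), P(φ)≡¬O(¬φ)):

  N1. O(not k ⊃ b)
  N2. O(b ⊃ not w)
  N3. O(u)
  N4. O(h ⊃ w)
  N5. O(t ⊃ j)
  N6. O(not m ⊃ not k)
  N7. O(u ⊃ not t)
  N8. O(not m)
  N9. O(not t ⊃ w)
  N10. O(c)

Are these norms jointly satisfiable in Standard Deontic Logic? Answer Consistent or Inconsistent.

Inconsistent

Premise 3 gives O(u).
Premise 7 is O(u ⊃ not t); since O(u), deontic closure gives O(not t).
Premise 9 is O(not t ⊃ w); since O(not t), deontic closure gives O(w).
The contrapositive of premise 2 (O(b ⊃ not w)) is O(w ⊃ not b), and O(w) is already established, so O(not b).
The contrapositive of premise 1 (O(not k ⊃ b)) is O(not b ⊃ k), and O(not b) is already established, so O(k).
The contrapositive of premise 6 (O(not m ⊃ not k)) is O(k ⊃ m), and O(k) is already established, so O(m).
But premise 8 directly asserts O(not m).
We now have both O(m) and O(not m) — m is simultaneously obligatory and forbidden, violating the D-axiom.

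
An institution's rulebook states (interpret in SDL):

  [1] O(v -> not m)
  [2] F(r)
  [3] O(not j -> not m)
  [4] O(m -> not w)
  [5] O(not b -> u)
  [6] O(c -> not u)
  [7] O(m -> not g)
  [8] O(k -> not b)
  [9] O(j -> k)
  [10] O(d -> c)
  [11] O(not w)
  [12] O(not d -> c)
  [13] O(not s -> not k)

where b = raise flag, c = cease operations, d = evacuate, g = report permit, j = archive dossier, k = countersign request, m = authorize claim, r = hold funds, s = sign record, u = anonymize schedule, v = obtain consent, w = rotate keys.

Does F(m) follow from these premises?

Premises 10 and 12 cover both cases: O(d -> c) and O(not d -> c). Since d ∨ not d is a tautology, O(c) follows.
From O(c) and premise 6, O(c -> not u), we obtain O(not u).
Premise 5, O(not b -> u), contraposes to O(not u -> b); with O(not u) we get O(b).
Premise 8 is O(k -> not b); contrapositively O(b -> not k). Since O(b) holds, K gives O(not k).
Premise 9, O(j -> k), contraposes to O(not k -> not j); with O(not k) we get O(not j).
Applying K to premise 3 (O(not j -> not m)) and O(not j) yields O(not m).
Premises 1, 2, 4, 7, 11, 13 do not contribute to this derivation.
So O(not m) holds, i.e. F(m). The claim follows.

Yes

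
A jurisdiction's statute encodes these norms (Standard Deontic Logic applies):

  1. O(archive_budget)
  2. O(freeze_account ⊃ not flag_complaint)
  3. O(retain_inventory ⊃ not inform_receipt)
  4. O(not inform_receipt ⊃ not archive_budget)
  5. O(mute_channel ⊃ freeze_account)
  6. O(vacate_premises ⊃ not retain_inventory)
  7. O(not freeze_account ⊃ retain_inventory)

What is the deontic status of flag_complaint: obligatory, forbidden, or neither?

Premise 1 gives O(archive_budget).
Premise 4 is O(not inform_receipt ⊃ not archive_budget); contrapositively O(archive_budget ⊃ inform_receipt). Since O(archive_budget) holds, K gives O(inform_receipt).
Premise 3, O(retain_inventory ⊃ not inform_receipt), contraposes to O(inform_receipt ⊃ not retain_inventory); with O(inform_receipt) we get O(not retain_inventory).
Premise 7, O(not freeze_account ⊃ retain_inventory), contraposes to O(not retain_inventory ⊃ freeze_account); with O(not retain_inventory) we get O(freeze_account).
Premise 2 is O(freeze_account ⊃ not flag_complaint); since O(freeze_account), deontic closure gives O(not flag_complaint).
Premises 5, 6 do not contribute to this derivation.
Thus O(not flag_complaint), which is F(flag_complaint): flag_complaint is forbidden.

Forbidden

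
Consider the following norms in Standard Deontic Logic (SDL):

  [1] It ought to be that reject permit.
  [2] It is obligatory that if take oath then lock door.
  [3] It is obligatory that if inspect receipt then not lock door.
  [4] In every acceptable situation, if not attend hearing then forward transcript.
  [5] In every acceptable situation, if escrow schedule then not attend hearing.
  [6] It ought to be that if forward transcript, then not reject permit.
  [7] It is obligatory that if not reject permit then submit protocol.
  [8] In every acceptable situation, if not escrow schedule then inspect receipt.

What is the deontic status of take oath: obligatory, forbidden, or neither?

Forbidden

Premise 1 gives O(reject_permit).
Premise 6, O(forward_transcript → ¬reject_permit), contraposes to O(reject_permit → ¬forward_transcript); with O(reject_permit) we get O(¬forward_transcript).
Premise 4, O(¬attend_hearing → forward_transcript), contraposes to O(¬forward_transcript → attend_hearing); with O(¬forward_transcript) we get O(attend_hearing).
Premise 5, O(escrow_schedule → ¬attend_hearing), contraposes to O(attend_hearing → ¬escrow_schedule); with O(attend_hearing) we get O(¬escrow_schedule).
From O(¬escrow_schedule) and premise 8, O(¬escrow_schedule → inspect_receipt), we obtain O(inspect_receipt).
Premise 3 is O(inspect_receipt → ¬lock_door); since O(inspect_receipt), deontic closure gives O(¬lock_door).
Premise 2 is O(take_oath → lock_door); contrapositively O(¬lock_door → ¬take_oath). Since O(¬lock_door) holds, K gives O(¬take_oath).
Premise 7 does not contribute to this derivation.
Thus O(¬take_oath), which is F(take_oath): take_oath is forbidden.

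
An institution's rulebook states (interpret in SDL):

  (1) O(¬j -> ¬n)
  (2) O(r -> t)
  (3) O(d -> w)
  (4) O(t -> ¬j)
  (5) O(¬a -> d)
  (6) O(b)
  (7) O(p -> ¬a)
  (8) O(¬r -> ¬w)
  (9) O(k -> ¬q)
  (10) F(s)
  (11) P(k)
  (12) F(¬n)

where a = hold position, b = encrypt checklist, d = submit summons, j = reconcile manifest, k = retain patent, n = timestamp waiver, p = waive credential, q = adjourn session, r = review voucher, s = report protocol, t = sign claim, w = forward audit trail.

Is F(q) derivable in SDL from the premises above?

Premise 9 is O(k -> ¬q), but O(k) is not derivable from the premises (the permission P(k) asserts only ¬O(¬k), not O(k)), so it does not yield O(¬q).
No other premise forces O(¬q). An ideal world satisfying every premise can still have q true, so F(q) is not derivable.

No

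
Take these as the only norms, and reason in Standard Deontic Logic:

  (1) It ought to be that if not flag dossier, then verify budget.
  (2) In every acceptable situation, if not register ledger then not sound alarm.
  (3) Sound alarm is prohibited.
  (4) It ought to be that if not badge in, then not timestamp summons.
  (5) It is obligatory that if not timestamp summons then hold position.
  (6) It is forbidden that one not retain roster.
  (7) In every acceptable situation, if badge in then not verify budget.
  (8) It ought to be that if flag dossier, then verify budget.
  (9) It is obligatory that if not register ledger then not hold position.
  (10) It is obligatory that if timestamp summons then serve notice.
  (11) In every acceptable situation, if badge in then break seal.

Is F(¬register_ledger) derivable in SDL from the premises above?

By case analysis on ¬flag_dossier: premise 1 gives O(¬flag_dossier → verify_budget) and premise 8 gives O(flag_dossier → verify_budget), so O(verify_budget) either way.
The contrapositive of premise 7 (O(badge_in → ¬verify_budget)) is O(verify_budget → ¬badge_in), and O(verify_budget) is already established, so O(¬badge_in).
Applying K to premise 4 (O(¬badge_in → ¬timestamp_summons)) and O(¬badge_in) yields O(¬timestamp_summons).
With premise 5, O(¬timestamp_summons → hold_position), the K-axiom yields O(hold_position).
The contrapositive of premise 9 (O(¬register_ledger → ¬hold_position)) is O(hold_position → register_ledger), and O(hold_position) is already established, so O(register_ledger).
Premises 2, 3, 6, 10, 11 do not contribute to this derivation.
So O(register_ledger) holds, i.e. F(¬register_ledger). The claim follows.

Yes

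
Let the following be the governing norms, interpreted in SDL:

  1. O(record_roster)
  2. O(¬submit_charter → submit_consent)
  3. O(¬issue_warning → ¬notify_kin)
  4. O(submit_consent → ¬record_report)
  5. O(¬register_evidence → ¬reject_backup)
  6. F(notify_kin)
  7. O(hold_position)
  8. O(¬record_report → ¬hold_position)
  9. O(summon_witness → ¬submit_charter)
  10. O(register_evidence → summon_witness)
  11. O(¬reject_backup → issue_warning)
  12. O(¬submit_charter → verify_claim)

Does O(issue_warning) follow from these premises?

Yes

Premise 7 states O(hold_position) outright.
Premise 8, O(¬record_report → ¬hold_position), contraposes to O(hold_position → record_report); with O(hold_position) we get O(record_report).
Premise 4, O(submit_consent → ¬record_report), contraposes to O(record_report → ¬submit_consent); with O(record_report) we get O(¬submit_consent).
The contrapositive of premise 2 (O(¬submit_charter → submit_consent)) is O(¬submit_consent → submit_charter), and O(¬submit_consent) is already established, so O(submit_charter).
Premise 9 is O(summon_witness → ¬submit_charter); contrapositively O(submit_charter → ¬summon_witness). Since O(submit_charter) holds, K gives O(¬summon_witness).
Premise 10 is O(register_evidence → summon_witness); contrapositively O(¬summon_witness → ¬register_evidence). Since O(¬summon_witness) holds, K gives O(¬register_evidence).
Premise 5 is O(¬register_evidence → ¬reject_backup); since O(¬register_evidence), deontic closure gives O(¬reject_backup).
From O(¬reject_backup) and premise 11, O(¬reject_backup → issue_warning), we obtain O(issue_warning).
Premises 1, 3, 6, 12 do not contribute to this derivation.
So O(issue_warning) follows.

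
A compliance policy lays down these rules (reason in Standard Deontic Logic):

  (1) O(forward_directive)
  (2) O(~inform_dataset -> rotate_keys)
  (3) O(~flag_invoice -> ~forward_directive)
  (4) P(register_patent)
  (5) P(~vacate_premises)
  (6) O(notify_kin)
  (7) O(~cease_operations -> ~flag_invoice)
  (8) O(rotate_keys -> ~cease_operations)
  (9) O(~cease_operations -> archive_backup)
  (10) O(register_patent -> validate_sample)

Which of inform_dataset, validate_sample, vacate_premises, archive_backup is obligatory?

inform_dataset

Premise 1 states O(forward_directive) outright.
Premise 3 is O(~flag_invoice -> ~forward_directive); contrapositively O(forward_directive -> flag_invoice). Since O(forward_directive) holds, K gives O(flag_invoice).
Premise 7 is O(~cease_operations -> ~flag_invoice); contrapositively O(flag_invoice -> cease_operations). Since O(flag_invoice) holds, K gives O(cease_operations).
The contrapositive of premise 8 (O(rotate_keys -> ~cease_operations)) is O(cease_operations -> ~rotate_keys), and O(cease_operations) is already established, so O(~rotate_keys).
Premise 2 is O(~inform_dataset -> rotate_keys); contrapositively O(~rotate_keys -> inform_dataset). Since O(~rotate_keys) holds, K gives O(inform_dataset).
So O(inform_dataset) holds — inform_dataset is obligatory. None of the other listed options is made obligatory by any chain of premises.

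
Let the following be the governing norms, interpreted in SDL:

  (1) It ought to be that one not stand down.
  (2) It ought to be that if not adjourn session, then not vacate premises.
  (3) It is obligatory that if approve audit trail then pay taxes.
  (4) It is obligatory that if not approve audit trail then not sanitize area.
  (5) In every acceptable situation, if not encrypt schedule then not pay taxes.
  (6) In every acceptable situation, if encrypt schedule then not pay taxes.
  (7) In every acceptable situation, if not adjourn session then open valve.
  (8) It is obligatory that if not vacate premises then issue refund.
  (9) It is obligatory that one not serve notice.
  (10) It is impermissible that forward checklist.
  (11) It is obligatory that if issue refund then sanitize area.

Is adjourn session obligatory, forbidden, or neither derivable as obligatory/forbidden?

By case analysis on encrypt_schedule: premise 6 gives O(encrypt_schedule → ¬pay_taxes) and premise 5 gives O(¬encrypt_schedule → ¬pay_taxes), so O(¬pay_taxes) either way.
Premise 3 is O(approve_audit_trail → pay_taxes); contrapositively O(¬pay_taxes → ¬approve_audit_trail). Since O(¬pay_taxes) holds, K gives O(¬approve_audit_trail).
With premise 4, O(¬approve_audit_trail → ¬sanitize_area), the K-axiom yields O(¬sanitize_area).
The contrapositive of premise 11 (O(issue_refund → sanitize_area)) is O(¬sanitize_area → ¬issue_refund), and O(¬sanitize_area) is already established, so O(¬issue_refund).
Premise 8 is O(¬vacate_premises → issue_refund); contrapositively O(¬issue_refund → vacate_premises). Since O(¬issue_refund) holds, K gives O(vacate_premises).
Premise 2 is O(¬adjourn_session → ¬vacate_premises); contrapositively O(vacate_premises → adjourn_session). Since O(vacate_premises) holds, K gives O(adjourn_session).
Premises 1, 7, 9, 10 do not contribute to this derivation.
Hence adjourn_session is obligatory.

Obligatory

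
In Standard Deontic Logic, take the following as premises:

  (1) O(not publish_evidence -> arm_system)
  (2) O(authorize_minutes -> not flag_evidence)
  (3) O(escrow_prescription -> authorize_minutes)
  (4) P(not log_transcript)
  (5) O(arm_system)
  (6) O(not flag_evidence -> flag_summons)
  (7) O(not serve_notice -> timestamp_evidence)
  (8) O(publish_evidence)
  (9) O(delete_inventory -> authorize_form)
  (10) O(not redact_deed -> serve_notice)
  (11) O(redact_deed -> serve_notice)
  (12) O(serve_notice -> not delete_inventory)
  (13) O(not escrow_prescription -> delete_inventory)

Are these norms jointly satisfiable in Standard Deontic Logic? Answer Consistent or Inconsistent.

Consistent

Premise 1 is O(not publish_evidence -> arm_system); even if O(arm_system) held, inferring O(not publish_evidence) would be affirming the consequent — invalid.
So O(not publish_evidence) is not derivable, and the apparent clash with O(publish_evidence) does not arise.
A world satisfying every obligation exists (e.g. arm_system=true, authorize_form=false, authorize_minutes=true, delete_inventory=false, escrow_prescription=true, flag_evidence=false, flag_summons=true, log_transcript=false, publish_evidence=true, redact_deed=false, serve_notice=true, timestamp_evidence=false); no atom is both obligatory and forbidden, so the set is consistent.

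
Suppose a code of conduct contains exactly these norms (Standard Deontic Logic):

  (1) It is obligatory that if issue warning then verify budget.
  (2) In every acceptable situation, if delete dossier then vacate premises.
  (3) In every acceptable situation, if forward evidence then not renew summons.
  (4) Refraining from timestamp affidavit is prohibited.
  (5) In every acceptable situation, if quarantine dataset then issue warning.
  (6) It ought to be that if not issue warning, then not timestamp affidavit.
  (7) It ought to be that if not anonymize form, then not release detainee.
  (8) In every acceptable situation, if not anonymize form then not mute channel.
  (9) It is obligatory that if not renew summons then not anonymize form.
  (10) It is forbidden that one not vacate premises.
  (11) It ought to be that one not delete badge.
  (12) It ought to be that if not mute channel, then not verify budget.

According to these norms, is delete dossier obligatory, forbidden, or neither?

Premise 2 is O(delete_dossier → vacate_premises); even if O(vacate_premises) held, inferring O(delete_dossier) would be affirming the consequent — invalid.
No premise or chain of K-axiom applications forces O(delete_dossier), and none forces O(¬delete_dossier). So delete_dossier is neither obligatory nor forbidden under these norms.

Neither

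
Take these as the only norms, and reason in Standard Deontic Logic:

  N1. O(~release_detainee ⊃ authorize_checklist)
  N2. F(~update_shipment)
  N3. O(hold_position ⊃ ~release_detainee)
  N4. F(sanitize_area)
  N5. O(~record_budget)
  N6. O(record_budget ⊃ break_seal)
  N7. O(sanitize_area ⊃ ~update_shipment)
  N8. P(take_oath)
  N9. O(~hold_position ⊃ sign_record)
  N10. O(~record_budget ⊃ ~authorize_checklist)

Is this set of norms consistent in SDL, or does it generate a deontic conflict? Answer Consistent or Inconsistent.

Premise 7 is O(sanitize_area ⊃ ~update_shipment), but O(sanitize_area) is not derivable from the premises, so it does not yield O(~update_shipment).
So O(~update_shipment) is not derivable, and the apparent clash with O(update_shipment) does not arise.
A world satisfying every obligation exists (e.g. authorize_checklist=false, break_seal=false, hold_position=false, record_budget=false, release_detainee=true, sanitize_area=false, sign_record=true, take_oath=false, update_shipment=true); no atom is both obligatory and forbidden, so the set is consistent.

Consistent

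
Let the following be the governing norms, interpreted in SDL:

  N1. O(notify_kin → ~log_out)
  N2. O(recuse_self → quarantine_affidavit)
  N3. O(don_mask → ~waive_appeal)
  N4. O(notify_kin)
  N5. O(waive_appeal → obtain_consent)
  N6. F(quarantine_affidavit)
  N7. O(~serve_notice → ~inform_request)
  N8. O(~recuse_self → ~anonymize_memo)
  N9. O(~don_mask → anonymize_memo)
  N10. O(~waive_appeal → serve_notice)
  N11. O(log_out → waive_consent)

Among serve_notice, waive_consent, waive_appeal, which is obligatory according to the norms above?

serve_notice

Premise 6, F(quarantine_affidavit), is equivalent to O(~quarantine_affidavit).
The contrapositive of premise 2 (O(recuse_self → quarantine_affidavit)) is O(~quarantine_affidavit → ~recuse_self), and O(~quarantine_affidavit) is already established, so O(~recuse_self).
Applying K to premise 8 (O(~recuse_self → ~anonymize_memo)) and O(~recuse_self) yields O(~anonymize_memo).
Premise 9 is O(~don_mask → anonymize_memo); contrapositively O(~anonymize_memo → don_mask). Since O(~anonymize_memo) holds, K gives O(don_mask).
From O(don_mask) and premise 3, O(don_mask → ~waive_appeal), we obtain O(~waive_appeal).
Applying K to premise 10 (O(~waive_appeal → serve_notice)) and O(~waive_appeal) yields O(serve_notice).
So O(serve_notice) holds — serve_notice is obligatory. None of the other listed options is made obligatory by any chain of premises.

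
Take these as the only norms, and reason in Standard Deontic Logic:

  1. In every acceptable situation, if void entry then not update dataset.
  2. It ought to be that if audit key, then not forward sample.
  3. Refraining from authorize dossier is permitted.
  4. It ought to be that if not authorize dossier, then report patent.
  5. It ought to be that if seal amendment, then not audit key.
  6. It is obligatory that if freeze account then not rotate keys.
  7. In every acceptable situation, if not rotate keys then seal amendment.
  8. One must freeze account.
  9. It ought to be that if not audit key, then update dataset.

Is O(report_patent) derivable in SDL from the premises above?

No

Premise 4 is O(¬authorize_dossier → report_patent), but O(¬authorize_dossier) is not derivable from the premises (the permission P(¬authorize_dossier) asserts only ¬O(authorize_dossier), not O(¬authorize_dossier)), so it does not yield O(report_patent).
No other premise forces O(report_patent). An ideal world satisfying every premise can still have report_patent false, so O(report_patent) is not derivable.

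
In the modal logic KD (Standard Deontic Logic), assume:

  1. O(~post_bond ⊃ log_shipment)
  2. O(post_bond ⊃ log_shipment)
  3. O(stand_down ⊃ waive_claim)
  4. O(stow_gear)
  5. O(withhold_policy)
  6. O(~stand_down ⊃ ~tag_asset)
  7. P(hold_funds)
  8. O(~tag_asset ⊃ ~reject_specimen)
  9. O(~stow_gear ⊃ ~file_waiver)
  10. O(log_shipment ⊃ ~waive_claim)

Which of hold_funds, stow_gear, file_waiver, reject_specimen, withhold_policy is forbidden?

Premises 2 and 1 are O(post_bond ⊃ log_shipment) and O(~post_bond ⊃ log_shipment); every ideal world satisfies post_bond or ~post_bond, so in either case log_shipment holds — hence O(log_shipment).
From O(log_shipment) and premise 10, O(log_shipment ⊃ ~waive_claim), we obtain O(~waive_claim).
Premise 3 is O(stand_down ⊃ waive_claim); contrapositively O(~waive_claim ⊃ ~stand_down). Since O(~waive_claim) holds, K gives O(~stand_down).
From O(~stand_down) and premise 6, O(~stand_down ⊃ ~tag_asset), we obtain O(~tag_asset).
With premise 8, O(~tag_asset ⊃ ~reject_specimen), the K-axiom yields O(~reject_specimen).
So O(~reject_specimen) holds, i.e. reject_specimen is forbidden. None of the other listed options is forbidden under the premises.

reject_specimen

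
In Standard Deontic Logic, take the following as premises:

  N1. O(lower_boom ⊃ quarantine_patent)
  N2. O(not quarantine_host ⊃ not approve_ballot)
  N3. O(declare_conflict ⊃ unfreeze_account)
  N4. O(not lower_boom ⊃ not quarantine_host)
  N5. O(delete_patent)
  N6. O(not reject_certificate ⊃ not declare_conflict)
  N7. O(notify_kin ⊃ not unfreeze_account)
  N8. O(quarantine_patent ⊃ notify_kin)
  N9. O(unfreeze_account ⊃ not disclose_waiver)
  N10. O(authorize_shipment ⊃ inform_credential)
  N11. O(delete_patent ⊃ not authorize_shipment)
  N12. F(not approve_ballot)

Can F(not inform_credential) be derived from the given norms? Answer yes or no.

No

Premise 10 is O(authorize_shipment ⊃ inform_credential), but O(authorize_shipment) is not derivable from the premises, so it does not yield O(inform_credential).
No other premise forces O(inform_credential). An ideal world satisfying every premise can still have not inform_credential true, so F(not inform_credential) is not derivable.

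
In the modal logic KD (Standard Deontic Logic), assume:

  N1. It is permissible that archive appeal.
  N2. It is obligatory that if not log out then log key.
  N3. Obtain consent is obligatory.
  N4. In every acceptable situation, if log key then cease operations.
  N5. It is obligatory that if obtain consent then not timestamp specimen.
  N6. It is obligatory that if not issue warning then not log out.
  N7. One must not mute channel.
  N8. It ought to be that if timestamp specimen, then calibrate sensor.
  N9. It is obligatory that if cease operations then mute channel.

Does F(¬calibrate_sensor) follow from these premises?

Premise 8 is O(timestamp_specimen → calibrate_sensor), but O(timestamp_specimen) is not derivable from the premises, so it does not yield O(calibrate_sensor).
No other premise forces O(calibrate_sensor). An ideal world satisfying every premise can still have ¬calibrate_sensor true, so F(¬calibrate_sensor) is not derivable.

No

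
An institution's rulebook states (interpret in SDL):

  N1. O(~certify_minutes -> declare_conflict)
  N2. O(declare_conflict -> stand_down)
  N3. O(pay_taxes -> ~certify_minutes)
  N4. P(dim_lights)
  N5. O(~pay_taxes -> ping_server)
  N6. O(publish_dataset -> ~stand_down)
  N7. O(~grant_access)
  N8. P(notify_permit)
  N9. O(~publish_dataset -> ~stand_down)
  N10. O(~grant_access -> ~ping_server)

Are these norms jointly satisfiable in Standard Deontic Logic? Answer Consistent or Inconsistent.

By case analysis on publish_dataset: premise 6 gives O(publish_dataset -> ~stand_down) and premise 9 gives O(~publish_dataset -> ~stand_down), so O(~stand_down) either way.
Premise 2, O(declare_conflict -> stand_down), contraposes to O(~stand_down -> ~declare_conflict); with O(~stand_down) we get O(~declare_conflict).
Premise 1, O(~certify_minutes -> declare_conflict), contraposes to O(~declare_conflict -> certify_minutes); with O(~declare_conflict) we get O(certify_minutes).
Premise 3, O(pay_taxes -> ~certify_minutes), contraposes to O(certify_minutes -> ~pay_taxes); with O(certify_minutes) we get O(~pay_taxes).
Applying K to premise 5 (O(~pay_taxes -> ping_server)) and O(~pay_taxes) yields O(ping_server).
Premise 10, O(~grant_access -> ~ping_server), contraposes to O(ping_server -> grant_access); with O(ping_server) we get O(grant_access).
Yet premise 7 states O(~grant_access).
We now have both O(grant_access) and O(~grant_access) — grant_access is simultaneously obligatory and forbidden, violating the D-axiom.

Inconsistent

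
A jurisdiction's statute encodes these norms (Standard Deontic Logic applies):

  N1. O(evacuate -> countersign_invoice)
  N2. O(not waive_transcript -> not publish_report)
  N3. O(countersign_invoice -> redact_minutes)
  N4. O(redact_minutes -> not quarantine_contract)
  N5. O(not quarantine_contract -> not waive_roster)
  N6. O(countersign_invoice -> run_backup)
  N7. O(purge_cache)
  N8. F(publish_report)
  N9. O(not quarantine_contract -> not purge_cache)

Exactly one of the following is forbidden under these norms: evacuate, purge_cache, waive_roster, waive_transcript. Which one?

evacuate

From premise 7 we have O(purge_cache).
Premise 9 is O(not quarantine_contract -> not purge_cache); contrapositively O(purge_cache -> quarantine_contract). Since O(purge_cache) holds, K gives O(quarantine_contract).
Premise 4 is O(redact_minutes -> not quarantine_contract); contrapositively O(quarantine_contract -> not redact_minutes). Since O(quarantine_contract) holds, K gives O(not redact_minutes).
The contrapositive of premise 3 (O(countersign_invoice -> redact_minutes)) is O(not redact_minutes -> not countersign_invoice), and O(not redact_minutes) is already established, so O(not countersign_invoice).
Premise 1 is O(evacuate -> countersign_invoice); contrapositively O(not countersign_invoice -> not evacuate). Since O(not countersign_invoice) holds, K gives O(not evacuate).
So O(not evacuate) holds, i.e. evacuate is forbidden. None of the other listed options is forbidden under the premises.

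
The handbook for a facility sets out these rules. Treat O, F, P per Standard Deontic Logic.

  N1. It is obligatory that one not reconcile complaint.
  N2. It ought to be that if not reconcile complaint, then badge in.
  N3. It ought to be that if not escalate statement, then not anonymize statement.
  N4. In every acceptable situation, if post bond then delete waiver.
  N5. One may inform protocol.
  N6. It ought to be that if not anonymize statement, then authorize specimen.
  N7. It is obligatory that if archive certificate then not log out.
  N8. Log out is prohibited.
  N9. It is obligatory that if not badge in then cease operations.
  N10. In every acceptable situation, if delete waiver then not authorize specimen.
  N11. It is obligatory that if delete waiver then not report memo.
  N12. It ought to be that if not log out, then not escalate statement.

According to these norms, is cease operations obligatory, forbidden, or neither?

Premise 9 is O(¬badge_in → cease_operations), but O(¬badge_in) is not derivable from the premises, so it does not yield O(cease_operations).
No premise or chain of K-axiom applications forces O(cease_operations), and none forces O(¬cease_operations). So cease_operations is neither obligatory nor forbidden under these norms.

Neither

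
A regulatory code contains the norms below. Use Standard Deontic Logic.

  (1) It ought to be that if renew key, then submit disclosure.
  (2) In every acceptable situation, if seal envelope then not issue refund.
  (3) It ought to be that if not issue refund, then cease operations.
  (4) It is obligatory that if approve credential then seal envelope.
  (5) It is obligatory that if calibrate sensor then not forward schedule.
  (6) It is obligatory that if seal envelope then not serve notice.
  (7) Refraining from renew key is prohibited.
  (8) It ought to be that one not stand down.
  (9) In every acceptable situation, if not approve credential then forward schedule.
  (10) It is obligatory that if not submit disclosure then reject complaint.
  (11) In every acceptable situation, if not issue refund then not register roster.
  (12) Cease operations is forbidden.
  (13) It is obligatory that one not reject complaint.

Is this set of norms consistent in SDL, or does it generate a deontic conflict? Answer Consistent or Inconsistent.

Consistent

Premise 10 is O(¬submit_disclosure → reject_complaint), but O(¬submit_disclosure) is not derivable from the premises, so it does not yield O(reject_complaint).
So O(reject_complaint) is not derivable, and the apparent clash with O(¬reject_complaint) does not arise.
A world satisfying every obligation exists (e.g. approve_credential=false, calibrate_sensor=false, cease_operations=false, forward_schedule=true, issue_refund=true, register_roster=false, reject_complaint=false, renew_key=true, seal_envelope=false, serve_notice=false, stand_down=false, submit_disclosure=true); no atom is both obligatory and forbidden, so the set is consistent.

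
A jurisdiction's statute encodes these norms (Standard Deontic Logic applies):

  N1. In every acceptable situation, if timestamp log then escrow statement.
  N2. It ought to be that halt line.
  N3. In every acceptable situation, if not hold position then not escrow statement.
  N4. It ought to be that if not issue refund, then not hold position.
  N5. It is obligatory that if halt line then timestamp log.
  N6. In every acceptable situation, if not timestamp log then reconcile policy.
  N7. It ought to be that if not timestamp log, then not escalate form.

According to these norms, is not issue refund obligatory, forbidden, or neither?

Premise 2 states O(halt_line) outright.
With premise 5, O(halt_line → timestamp_log), the K-axiom yields O(timestamp_log).
With premise 1, O(timestamp_log → escrow_statement), the K-axiom yields O(escrow_statement).
Premise 3, O(¬hold_position → ¬escrow_statement), contraposes to O(escrow_statement → hold_position); with O(escrow_statement) we get O(hold_position).
Premise 4, O(¬issue_refund → ¬hold_position), contraposes to O(hold_position → issue_refund); with O(hold_position) we get O(issue_refund).
Premises 6, 7 do not contribute to this derivation.
Thus O(issue_refund), which is F(¬issue_refund): ¬issue_refund is forbidden.

Forbidden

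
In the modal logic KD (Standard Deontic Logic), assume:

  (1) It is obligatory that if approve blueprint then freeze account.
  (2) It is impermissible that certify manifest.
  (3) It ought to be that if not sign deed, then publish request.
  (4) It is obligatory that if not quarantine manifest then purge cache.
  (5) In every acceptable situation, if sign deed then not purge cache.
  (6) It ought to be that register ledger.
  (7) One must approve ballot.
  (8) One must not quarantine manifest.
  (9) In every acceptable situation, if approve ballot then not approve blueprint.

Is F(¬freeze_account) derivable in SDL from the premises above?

Premise 1 is O(approve_blueprint → freeze_account), but O(approve_blueprint) is not derivable from the premises, so it does not yield O(freeze_account).
No other premise forces O(freeze_account). An ideal world satisfying every premise can still have ¬freeze_account true, so F(¬freeze_account) is not derivable.

No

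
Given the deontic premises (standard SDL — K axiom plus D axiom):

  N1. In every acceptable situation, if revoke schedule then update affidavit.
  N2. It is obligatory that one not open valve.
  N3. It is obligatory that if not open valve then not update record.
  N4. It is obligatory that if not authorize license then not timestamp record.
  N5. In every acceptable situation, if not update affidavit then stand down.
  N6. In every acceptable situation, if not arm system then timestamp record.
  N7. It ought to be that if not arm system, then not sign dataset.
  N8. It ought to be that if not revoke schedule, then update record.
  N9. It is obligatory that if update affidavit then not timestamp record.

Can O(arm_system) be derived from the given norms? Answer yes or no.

Yes

Premise 2 states O(¬open_valve) outright.
From O(¬open_valve) and premise 3, O(¬open_valve → ¬update_record), we obtain O(¬update_record).
The contrapositive of premise 8 (O(¬revoke_schedule → update_record)) is O(¬update_record → revoke_schedule), and O(¬update_record) is already established, so O(revoke_schedule).
With premise 1, O(revoke_schedule → update_affidavit), the K-axiom yields O(update_affidavit).
Applying K to premise 9 (O(update_affidavit → ¬timestamp_record)) and O(update_affidavit) yields O(¬timestamp_record).
Premise 6 is O(¬arm_system → timestamp_record); contrapositively O(¬timestamp_record → arm_system). Since O(¬timestamp_record) holds, K gives O(arm_system).
Premises 4, 5, 7 do not contribute to this derivation.
So O(arm_system) follows.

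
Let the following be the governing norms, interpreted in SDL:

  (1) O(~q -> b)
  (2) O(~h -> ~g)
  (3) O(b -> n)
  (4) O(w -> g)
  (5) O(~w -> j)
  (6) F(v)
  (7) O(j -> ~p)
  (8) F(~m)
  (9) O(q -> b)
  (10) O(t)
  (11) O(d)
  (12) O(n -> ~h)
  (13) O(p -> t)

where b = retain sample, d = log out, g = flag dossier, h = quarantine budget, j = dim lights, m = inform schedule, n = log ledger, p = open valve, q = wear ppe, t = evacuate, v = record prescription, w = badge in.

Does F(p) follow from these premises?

Yes

Premises 9 and 1 cover both cases: O(q -> b) and O(~q -> b). Since q ∨ ~q is a tautology, O(b) follows.
From O(b) and premise 3, O(b -> n), we obtain O(n).
Applying K to premise 12 (O(n -> ~h)) and O(n) yields O(~h).
Applying K to premise 2 (O(~h -> ~g)) and O(~h) yields O(~g).
Premise 4 is O(w -> g); contrapositively O(~g -> ~w). Since O(~g) holds, K gives O(~w).
With premise 5, O(~w -> j), the K-axiom yields O(j).
From O(j) and premise 7, O(j -> ~p), we obtain O(~p).
Premises 6, 8, 10, 11, 13 do not contribute to this derivation.
So O(~p) holds, i.e. F(p). The claim follows.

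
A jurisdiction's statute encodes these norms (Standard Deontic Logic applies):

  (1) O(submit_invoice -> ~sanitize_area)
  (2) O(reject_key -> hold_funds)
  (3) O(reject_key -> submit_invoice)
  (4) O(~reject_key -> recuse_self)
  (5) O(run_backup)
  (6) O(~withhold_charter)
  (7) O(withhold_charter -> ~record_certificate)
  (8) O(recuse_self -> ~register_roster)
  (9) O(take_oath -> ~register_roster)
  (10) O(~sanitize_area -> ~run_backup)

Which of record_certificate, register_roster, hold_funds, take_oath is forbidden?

From premise 5 we have O(run_backup).
The contrapositive of premise 10 (O(~sanitize_area -> ~run_backup)) is O(run_backup -> sanitize_area), and O(run_backup) is already established, so O(sanitize_area).
Premise 1, O(submit_invoice -> ~sanitize_area), contraposes to O(sanitize_area -> ~submit_invoice); with O(sanitize_area) we get O(~submit_invoice).
Premise 3 is O(reject_key -> submit_invoice); contrapositively O(~submit_invoice -> ~reject_key). Since O(~submit_invoice) holds, K gives O(~reject_key).
Applying K to premise 4 (O(~reject_key -> recuse_self)) and O(~reject_key) yields O(recuse_self).
With premise 8, O(recuse_self -> ~register_roster), the K-axiom yields O(~register_roster).
So O(~register_roster) holds, i.e. register_roster is forbidden. None of the other listed options is forbidden under the premises.

register_roster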